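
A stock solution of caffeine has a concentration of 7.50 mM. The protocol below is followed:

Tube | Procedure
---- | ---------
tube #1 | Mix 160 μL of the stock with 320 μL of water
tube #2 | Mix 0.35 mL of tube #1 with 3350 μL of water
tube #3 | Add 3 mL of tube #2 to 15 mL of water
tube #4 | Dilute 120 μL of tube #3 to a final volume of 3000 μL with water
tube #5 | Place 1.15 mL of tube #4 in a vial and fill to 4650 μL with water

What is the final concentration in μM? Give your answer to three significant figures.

0.390 μM

Step 1: 160 μL + 320 μL = 480 μL total → factor 480/160 = 3
Step 2: 0.35 mL + 3350 μL = 3.7 mL total → factor 3.7/0.35 = 10.571
Step 3: 3 mL + 15 mL = 18 mL total → factor 18/3 = 6
Step 4: 120 μL brought to 3000 μL → factor 3000/120 = 25
Step 5: 1.15 mL brought to 4650 μL → factor 4.65/1.15 = 4.0435
Overall dilution factor = 3 × 10.571 × 6 × 25 × 4.0435 = 19235
Final = 7.50 mM / 19235 = 0.0003899 mM = 0.390 μM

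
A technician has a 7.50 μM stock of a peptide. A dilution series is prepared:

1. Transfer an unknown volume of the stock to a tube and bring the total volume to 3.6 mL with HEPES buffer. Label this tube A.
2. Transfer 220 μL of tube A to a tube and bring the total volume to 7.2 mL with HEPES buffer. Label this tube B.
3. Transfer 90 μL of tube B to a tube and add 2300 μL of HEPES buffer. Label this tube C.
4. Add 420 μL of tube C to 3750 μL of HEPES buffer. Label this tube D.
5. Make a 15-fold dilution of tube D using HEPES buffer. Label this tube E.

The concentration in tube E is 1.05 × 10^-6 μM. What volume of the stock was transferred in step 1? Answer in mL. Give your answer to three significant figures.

Step 1: v brought to 3.6 mL → factor = 3.6 mL/v
Step 2: 220 μL brought to 7.2 mL → factor 7200/220 = 32.727
Step 3: 90 μL + 2300 μL = 2390 μL total → factor 2390/90 = 26.556
Step 4: 420 μL + 3750 μL = 4170 μL total → factor 4170/420 = 9.9286
Step 5: 15-fold → factor 15
Product of known-step factors = 1.2943 × 10^5
Overall factor = 7.50 μM / (1.05 × 10^-6 μM) = 7.1429 × 10^6
Step-1 factor = 7.1429 × 10^6 / 1.2943 × 10^5 = 55.186
v = 3.6 mL / 55.186 = 0.0652 mL

0.0652 mL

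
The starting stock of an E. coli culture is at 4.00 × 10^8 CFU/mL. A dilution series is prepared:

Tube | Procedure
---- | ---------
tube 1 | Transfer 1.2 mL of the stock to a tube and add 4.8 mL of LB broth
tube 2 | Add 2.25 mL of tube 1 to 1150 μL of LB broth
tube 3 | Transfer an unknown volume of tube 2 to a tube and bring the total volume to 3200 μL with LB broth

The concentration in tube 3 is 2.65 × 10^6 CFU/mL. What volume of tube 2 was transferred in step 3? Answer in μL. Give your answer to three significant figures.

Step 1: 1.2 mL + 4.8 mL = 6 mL total → factor 6/1.2 = 5
Step 2: 2.25 mL + 1150 μL = 3.4 mL total → factor 3.4/2.25 = 1.5111
Step 3: v brought to 3200 μL → factor = 3200 μL/v
Product of known-step factors = 7.5556
Overall factor = 4.00 × 10^8 CFU/mL / (2.65 × 10^6 CFU/mL) = 150.94
Step-3 factor = 150.94 / 7.5556 = 19.978
v = 3200 μL / 19.978 = 160 μL

160 μL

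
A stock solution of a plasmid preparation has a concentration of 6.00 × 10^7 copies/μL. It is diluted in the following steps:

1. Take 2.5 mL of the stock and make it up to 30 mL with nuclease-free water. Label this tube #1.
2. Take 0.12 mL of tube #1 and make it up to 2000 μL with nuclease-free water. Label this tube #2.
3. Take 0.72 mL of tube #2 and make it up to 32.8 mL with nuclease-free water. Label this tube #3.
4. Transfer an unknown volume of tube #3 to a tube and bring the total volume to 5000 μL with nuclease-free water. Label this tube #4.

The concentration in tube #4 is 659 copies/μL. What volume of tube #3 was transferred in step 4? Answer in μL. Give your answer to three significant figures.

Step 1: 2.5 mL brought to 30 mL → factor 30/2.5 = 12
Step 2: 0.12 mL brought to 2000 μL → factor 2/0.12 = 16.667
Step 3: 0.72 mL brought to 32.8 mL → factor 32.8/0.72 = 45.556
Step 4: v brought to 5000 μL → factor = 5000 μL/v
Product of known-step factors = 9111.1
Overall factor = 6.00 × 10^7 copies/μL / (659 copies/μL) = 91047
Step-4 factor = 91047 / 9111.1 = 9.993
v = 5000 μL / 9.993 = 500 μL

500 μL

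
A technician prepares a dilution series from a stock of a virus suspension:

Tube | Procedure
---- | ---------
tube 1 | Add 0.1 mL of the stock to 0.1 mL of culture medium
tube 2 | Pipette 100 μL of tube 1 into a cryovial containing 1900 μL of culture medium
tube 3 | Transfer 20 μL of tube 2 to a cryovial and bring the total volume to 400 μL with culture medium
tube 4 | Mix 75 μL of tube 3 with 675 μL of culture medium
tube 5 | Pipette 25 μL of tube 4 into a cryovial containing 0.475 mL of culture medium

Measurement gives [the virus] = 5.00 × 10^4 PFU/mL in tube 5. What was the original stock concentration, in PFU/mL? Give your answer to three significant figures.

Step 1: 0.1 mL + 0.1 mL = 0.2 mL total → factor 0.2/0.1 = 2
Step 2: 100 μL + 1900 μL = 2000 μL total → factor 2000/100 = 20
Step 3: 20 μL brought to 400 μL → factor 400/20 = 20
Step 4: 75 μL + 675 μL = 750 μL total → factor 750/75 = 10
Step 5: 25 μL + 0.475 mL = 500 μL total → factor 500/25 = 20
Overall dilution factor = 2 × 20 × 20 × 10 × 20 = 1.6 × 10^5
Stock = 5.00 × 10^4 PFU/mL × 1.6 × 10^5 = 8.00 × 10^9 PFU/mL

8.00 × 10^9 PFU/mL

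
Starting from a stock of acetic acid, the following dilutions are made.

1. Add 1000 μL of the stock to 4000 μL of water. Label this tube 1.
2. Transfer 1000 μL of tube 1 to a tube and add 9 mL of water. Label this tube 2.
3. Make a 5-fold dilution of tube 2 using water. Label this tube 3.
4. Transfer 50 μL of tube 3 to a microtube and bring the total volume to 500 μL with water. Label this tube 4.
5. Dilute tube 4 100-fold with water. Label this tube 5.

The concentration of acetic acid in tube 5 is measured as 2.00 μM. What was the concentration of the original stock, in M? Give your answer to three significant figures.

Step 1: 1000 μL + 4000 μL = 5000 μL total → factor 5000/1000 = 5
Step 2: 1000 μL + 9 mL = 10000 μL total → factor 10000/1000 = 10
Step 3: 5-fold → factor 5
Step 4: 50 μL brought to 500 μL → factor 500/50 = 10
Step 5: 100-fold → factor 100
Overall dilution factor = 5 × 10 × 5 × 10 × 100 = 2.5 × 10^5
Stock = 2.00 μM × 2.5 × 10^5 = 5.000 × 10^5 μM = 0.500 M

0.500 M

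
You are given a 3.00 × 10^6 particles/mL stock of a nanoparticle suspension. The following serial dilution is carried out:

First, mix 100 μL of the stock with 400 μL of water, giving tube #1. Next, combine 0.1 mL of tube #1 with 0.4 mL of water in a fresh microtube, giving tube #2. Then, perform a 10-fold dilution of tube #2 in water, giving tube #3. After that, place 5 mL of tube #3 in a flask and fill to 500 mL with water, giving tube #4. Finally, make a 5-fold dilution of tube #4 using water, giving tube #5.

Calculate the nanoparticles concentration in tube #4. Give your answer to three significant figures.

120 particles/mL

Step 1: 100 μL + 400 μL = 500 μL total → factor 500/100 = 5
Step 2: 0.1 mL + 0.4 mL = 0.5 mL total → factor 0.5/0.1 = 5
Step 3: 10-fold → factor 10
Step 4: 5 mL brought to 500 mL → factor 500/5 = 100
Dilution factor through tube #4 = 5 × 5 × 10 × 100 = 25000
[tube #4] = 3.00 × 10^6 particles/mL / 25000 = 120 particles/mL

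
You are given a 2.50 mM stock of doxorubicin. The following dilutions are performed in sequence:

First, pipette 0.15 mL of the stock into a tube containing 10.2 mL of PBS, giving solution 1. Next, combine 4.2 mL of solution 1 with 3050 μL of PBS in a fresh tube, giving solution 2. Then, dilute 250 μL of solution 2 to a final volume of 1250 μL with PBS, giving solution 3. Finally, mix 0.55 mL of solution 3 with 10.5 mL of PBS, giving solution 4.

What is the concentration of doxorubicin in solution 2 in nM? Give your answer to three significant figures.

2.10 × 10^4 nM

Step 1: 0.15 mL + 10.2 mL = 10.35 mL total → factor 10.35/0.15 = 69
Step 2: 4.2 mL + 3050 μL = 7.25 mL total → factor 7.25/4.2 = 1.7262
Dilution factor through solution 2 = 69 × 1.7262 = 119.11
[solution 2] = 2.50 mM / 119.11 = 0.02099 mM = 2.10 × 10^4 nM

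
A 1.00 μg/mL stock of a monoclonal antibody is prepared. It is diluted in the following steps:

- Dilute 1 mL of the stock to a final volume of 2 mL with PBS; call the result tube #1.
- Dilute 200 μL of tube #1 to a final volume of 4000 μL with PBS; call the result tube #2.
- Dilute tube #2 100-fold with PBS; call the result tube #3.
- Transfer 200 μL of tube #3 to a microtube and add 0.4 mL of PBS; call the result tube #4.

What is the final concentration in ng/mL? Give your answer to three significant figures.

0.0833 ng/mL

Step 1: 1 mL brought to 2 mL → factor 2/1 = 2
Step 2: 200 μL brought to 4000 μL → factor 4000/200 = 20
Step 3: 100-fold → factor 100
Step 4: 200 μL + 0.4 mL = 600 μL total → factor 600/200 = 3
Overall dilution factor = 2 × 20 × 100 × 3 = 12000
Final = 1.00 μg/mL / 12000 = 8.333 × 10^-5 μg/mL = 0.0833 ng/mL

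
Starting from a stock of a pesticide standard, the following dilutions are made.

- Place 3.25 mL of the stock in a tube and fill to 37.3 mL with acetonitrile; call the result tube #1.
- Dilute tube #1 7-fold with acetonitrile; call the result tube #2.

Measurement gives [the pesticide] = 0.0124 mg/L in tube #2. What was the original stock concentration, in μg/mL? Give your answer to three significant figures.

Step 1: 3.25 mL brought to 37.3 mL → factor 37.3/3.25 = 11.477
Step 2: 7-fold → factor 7
Overall dilution factor = 11.477 × 7 = 80.338
Stock = 0.0124 mg/L × 80.338 = 0.9962 mg/L = 0.996 μg/mL

0.996 μg/mL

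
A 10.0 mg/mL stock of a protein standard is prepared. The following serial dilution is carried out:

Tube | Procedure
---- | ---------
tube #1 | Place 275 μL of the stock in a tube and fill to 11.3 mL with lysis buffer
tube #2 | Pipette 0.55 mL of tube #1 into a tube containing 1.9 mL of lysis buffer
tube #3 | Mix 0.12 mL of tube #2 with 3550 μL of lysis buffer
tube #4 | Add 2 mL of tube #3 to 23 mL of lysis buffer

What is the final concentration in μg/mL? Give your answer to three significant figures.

0.143 μg/mL

Step 1: 275 μL brought to 11.3 mL → factor 11300/275 = 41.091
Step 2: 0.55 mL + 1.9 mL = 2.45 mL total → factor 2.45/0.55 = 4.4545
Step 3: 0.12 mL + 3550 μL = 3.67 mL total → factor 3.67/0.12 = 30.583
Step 4: 2 mL + 23 mL = 25 mL total → factor 25/2 = 12.5
Overall dilution factor = 41.091 × 4.4545 × 30.583 × 12.5 = 69975
Final = 10.0 mg/mL / 69975 = 0.0001429 mg/mL = 0.143 μg/mL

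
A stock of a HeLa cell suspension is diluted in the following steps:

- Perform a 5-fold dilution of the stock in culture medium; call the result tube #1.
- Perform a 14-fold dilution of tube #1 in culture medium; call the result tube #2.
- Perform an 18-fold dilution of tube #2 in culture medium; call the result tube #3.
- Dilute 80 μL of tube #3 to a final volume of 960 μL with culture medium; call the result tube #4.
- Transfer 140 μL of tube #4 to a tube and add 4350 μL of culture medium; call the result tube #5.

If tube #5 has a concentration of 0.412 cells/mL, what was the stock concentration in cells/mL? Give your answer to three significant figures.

2.00 × 10^5 cells/mL

Step 1: 5-fold → factor 5
Step 2: 14-fold → factor 14
Step 3: 18-fold → factor 18
Step 4: 80 μL brought to 960 μL → factor 960/80 = 12
Step 5: 140 μL + 4350 μL = 4490 μL total → factor 4490/140 = 32.071
Overall dilution factor = 5 × 14 × 18 × 12 × 32.071 = 4.8492 × 10^5
Stock = 0.412 cells/mL × 4.8492 × 10^5 = 2.00 × 10^5 cells/mL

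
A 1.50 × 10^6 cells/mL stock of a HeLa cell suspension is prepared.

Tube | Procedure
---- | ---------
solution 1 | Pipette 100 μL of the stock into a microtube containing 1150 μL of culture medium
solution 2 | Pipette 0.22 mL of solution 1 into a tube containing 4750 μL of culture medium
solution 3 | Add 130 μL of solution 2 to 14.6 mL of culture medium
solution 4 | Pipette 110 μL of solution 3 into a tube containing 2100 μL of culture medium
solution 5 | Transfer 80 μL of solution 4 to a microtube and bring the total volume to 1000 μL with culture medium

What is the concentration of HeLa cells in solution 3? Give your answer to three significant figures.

46.9 cells/mL

Step 1: 100 μL + 1150 μL = 1250 μL total → factor 1250/100 = 12.5
Step 2: 0.22 mL + 4750 μL = 4.97 mL total → factor 4.97/0.22 = 22.591
Step 3: 130 μL + 14.6 mL = 14730 μL total → factor 14730/130 = 113.31
Dilution factor through solution 3 = 12.5 × 22.591 × 113.31 = 31997
[solution 3] = 1.50 × 10^6 cells/mL / 31997 = 46.9 cells/mL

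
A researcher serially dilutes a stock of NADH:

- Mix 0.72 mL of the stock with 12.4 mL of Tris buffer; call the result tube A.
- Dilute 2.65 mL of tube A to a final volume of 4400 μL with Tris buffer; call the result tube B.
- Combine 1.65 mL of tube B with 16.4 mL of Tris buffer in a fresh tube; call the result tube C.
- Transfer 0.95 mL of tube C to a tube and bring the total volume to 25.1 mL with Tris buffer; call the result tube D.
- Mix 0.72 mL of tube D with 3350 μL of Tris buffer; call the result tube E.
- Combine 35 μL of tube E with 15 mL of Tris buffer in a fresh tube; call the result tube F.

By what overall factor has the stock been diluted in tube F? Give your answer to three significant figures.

Step 1: 0.72 mL + 12.4 mL = 13.12 mL total → factor 13.12/0.72 = 18.222
Step 2: 2.65 mL brought to 4400 μL → factor 4.4/2.65 = 1.6604
Step 3: 1.65 mL + 16.4 mL = 18.05 mL total → factor 18.05/1.65 = 10.939
Step 4: 0.95 mL brought to 25.1 mL → factor 25.1/0.95 = 26.421
Step 5: 0.72 mL + 3350 μL = 4.07 mL total → factor 4.07/0.72 = 5.6528
Step 6: 35 μL + 15 mL = 15035 μL total → factor 15035/35 = 429.57
Overall dilution factor = 18.222 × 1.6604 × 10.939 × 26.421 × 5.6528 × 429.57 = 2.1235 × 10^7

2.12 × 10^7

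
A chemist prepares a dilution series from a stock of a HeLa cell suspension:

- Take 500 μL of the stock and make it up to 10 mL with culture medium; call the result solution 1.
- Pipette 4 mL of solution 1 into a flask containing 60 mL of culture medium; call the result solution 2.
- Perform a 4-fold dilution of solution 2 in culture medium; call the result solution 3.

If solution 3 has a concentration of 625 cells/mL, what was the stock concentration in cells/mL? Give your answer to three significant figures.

Step 1: 500 μL brought to 10 mL → factor 10000/500 = 20
Step 2: 4 mL + 60 mL = 64 mL total → factor 64/4 = 16
Step 3: 4-fold → factor 4
Overall dilution factor = 20 × 16 × 4 = 1280
Stock = 625 cells/mL × 1280 = 8.00 × 10^5 cells/mL

8.00 × 10^5 cells/mL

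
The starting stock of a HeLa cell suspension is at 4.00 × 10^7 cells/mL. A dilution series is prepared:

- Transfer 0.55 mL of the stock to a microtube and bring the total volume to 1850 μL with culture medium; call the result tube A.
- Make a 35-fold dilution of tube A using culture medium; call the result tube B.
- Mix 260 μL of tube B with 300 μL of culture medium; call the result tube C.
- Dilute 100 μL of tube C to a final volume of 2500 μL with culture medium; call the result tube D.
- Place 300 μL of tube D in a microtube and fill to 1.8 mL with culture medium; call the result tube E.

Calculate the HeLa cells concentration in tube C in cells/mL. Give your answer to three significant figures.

1.58 × 10^5 cells/mL

Step 1: 0.55 mL brought to 1850 μL → factor 1.85/0.55 = 3.3636
Step 2: 35-fold → factor 35
Step 3: 260 μL + 300 μL = 560 μL total → factor 560/260 = 2.1538
Dilution factor through tube C = 3.3636 × 35 × 2.1538 = 253.57
[tube C] = 4.00 × 10^7 cells/mL / 253.57 = 1.58 × 10^5 cells/mL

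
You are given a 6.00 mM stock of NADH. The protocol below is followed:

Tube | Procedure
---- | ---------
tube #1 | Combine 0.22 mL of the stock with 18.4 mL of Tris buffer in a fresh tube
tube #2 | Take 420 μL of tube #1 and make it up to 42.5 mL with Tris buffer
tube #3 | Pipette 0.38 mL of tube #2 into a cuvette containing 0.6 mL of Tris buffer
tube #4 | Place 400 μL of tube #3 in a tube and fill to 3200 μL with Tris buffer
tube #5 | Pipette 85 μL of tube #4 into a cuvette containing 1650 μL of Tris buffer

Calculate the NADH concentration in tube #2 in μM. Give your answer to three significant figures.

Step 1: 0.22 mL + 18.4 mL = 18.62 mL total → factor 18.62/0.22 = 84.636
Step 2: 420 μL brought to 42.5 mL → factor 42500/420 = 101.19
Dilution factor through tube #2 = 84.636 × 101.19 = 8564.4
[tube #2] = 6.00 mM / 8564.4 = 0.0007006 mM = 0.701 μM

0.701 μM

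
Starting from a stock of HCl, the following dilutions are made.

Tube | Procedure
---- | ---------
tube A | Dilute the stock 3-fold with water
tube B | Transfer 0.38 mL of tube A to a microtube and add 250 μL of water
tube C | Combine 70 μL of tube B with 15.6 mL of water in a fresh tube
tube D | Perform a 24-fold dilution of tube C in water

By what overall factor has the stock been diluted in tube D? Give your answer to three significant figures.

Step 1: 3-fold → factor 3
Step 2: 0.38 mL + 250 μL = 0.63 mL total → factor 0.63/0.38 = 1.6579
Step 3: 70 μL + 15.6 mL = 15670 μL total → factor 15670/70 = 223.86
Step 4: 24-fold → factor 24
Overall dilution factor = 3 × 1.6579 × 223.86 × 24 = 26721

2.67 × 10^4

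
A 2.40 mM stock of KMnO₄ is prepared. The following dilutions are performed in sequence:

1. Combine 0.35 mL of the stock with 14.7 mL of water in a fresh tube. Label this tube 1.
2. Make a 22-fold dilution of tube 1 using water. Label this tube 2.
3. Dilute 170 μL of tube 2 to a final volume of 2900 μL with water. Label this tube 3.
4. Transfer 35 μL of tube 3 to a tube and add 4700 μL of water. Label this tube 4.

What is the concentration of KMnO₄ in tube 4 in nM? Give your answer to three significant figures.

Step 1: 0.35 mL + 14.7 mL = 15.05 mL total → factor 15.05/0.35 = 43
Step 2: 22-fold → factor 22
Step 3: 170 μL brought to 2900 μL → factor 2900/170 = 17.059
Step 4: 35 μL + 4700 μL = 4735 μL total → factor 4735/35 = 135.29
Overall dilution factor = 43 × 22 × 17.059 × 135.29 = 2.1832 × 10^6
Final = 2.40 mM / 2.1832 × 10^6 = 1.099 × 10^-6 mM = 1.10 nM

1.10 nM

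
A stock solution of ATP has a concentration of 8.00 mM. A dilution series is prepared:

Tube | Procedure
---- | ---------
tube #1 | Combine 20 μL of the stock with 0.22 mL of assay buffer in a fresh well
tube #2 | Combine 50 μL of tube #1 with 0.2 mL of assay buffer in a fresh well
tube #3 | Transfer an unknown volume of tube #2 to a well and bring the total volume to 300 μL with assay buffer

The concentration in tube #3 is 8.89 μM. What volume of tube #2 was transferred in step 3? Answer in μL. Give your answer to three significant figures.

Step 1: 20 μL + 0.22 mL = 240 μL total → factor 240/20 = 12
Step 2: 50 μL + 0.2 mL = 250 μL total → factor 250/50 = 5
Step 3: v brought to 300 μL → factor = 300 μL/v
Product of known-step factors = 60
Overall factor = 8.00 mM / (8.89 μM) = 899.89
Step-3 factor = 899.89 / 60 = 14.998
v = 300 μL / 14.998 = 20.0 μL

20.0 μL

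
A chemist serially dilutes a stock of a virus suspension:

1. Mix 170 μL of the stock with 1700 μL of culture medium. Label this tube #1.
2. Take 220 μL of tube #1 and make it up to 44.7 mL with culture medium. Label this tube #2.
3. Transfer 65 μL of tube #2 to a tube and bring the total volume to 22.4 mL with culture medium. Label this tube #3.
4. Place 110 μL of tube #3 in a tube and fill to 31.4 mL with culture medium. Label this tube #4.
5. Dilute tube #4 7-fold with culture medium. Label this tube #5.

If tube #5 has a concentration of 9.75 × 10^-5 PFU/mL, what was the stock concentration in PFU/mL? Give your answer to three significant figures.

1.50 × 10^5 PFU/mL

Step 1: 170 μL + 1700 μL = 1870 μL total → factor 1870/170 = 11
Step 2: 220 μL brought to 44.7 mL → factor 44700/220 = 203.18
Step 3: 65 μL brought to 22.4 mL → factor 22400/65 = 344.62
Step 4: 110 μL brought to 31.4 mL → factor 31400/110 = 285.45
Step 5: 7-fold → factor 7
Overall dilution factor = 11 × 203.18 × 344.62 × 285.45 × 7 = 1.539 × 10^9
Stock = 9.75 × 10^-5 PFU/mL × 1.539 × 10^9 = 1.50 × 10^5 PFU/mL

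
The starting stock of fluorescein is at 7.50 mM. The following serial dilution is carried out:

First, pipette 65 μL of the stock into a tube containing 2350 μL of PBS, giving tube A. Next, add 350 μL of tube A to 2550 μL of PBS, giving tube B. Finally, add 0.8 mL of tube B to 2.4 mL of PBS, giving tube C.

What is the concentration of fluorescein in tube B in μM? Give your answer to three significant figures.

24.4 μM

Step 1: 65 μL + 2350 μL = 2415 μL total → factor 2415/65 = 37.154
Step 2: 350 μL + 2550 μL = 2900 μL total → factor 2900/350 = 8.2857
Dilution factor through tube B = 37.154 × 8.2857 = 307.85
[tube B] = 7.50 mM / 307.85 = 0.02436 mM = 24.4 μM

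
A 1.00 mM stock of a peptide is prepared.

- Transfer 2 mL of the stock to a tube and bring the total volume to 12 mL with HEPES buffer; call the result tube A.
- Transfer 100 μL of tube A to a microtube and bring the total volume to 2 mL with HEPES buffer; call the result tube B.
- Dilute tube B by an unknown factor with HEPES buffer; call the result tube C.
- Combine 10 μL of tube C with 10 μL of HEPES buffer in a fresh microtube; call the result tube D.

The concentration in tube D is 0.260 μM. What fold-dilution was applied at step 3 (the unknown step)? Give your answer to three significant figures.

16.0-fold

Step 1: 2 mL brought to 12 mL → factor 12/2 = 6
Step 2: 100 μL brought to 2 mL → factor 2000/100 = 20
Step 3: unknown factor x
Step 4: 10 μL + 10 μL = 20 μL total → factor 20/10 = 2
Product of known-step factors = 240
Overall factor = 1.00 mM / (0.260 μM) = 3846.2
x = 3846.2 / 240 = 16.0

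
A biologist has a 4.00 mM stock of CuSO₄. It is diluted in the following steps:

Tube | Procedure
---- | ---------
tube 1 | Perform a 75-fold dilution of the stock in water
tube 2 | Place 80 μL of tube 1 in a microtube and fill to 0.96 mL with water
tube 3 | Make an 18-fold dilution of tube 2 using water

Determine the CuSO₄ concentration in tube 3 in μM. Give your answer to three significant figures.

0.247 μM

Step 1: 75-fold → factor 75
Step 2: 80 μL brought to 0.96 mL → factor 960/80 = 12
Step 3: 18-fold → factor 18
Overall dilution factor = 75 × 12 × 18 = 16200
Final = 4.00 mM / 16200 = 0.0002469 mM = 0.247 μM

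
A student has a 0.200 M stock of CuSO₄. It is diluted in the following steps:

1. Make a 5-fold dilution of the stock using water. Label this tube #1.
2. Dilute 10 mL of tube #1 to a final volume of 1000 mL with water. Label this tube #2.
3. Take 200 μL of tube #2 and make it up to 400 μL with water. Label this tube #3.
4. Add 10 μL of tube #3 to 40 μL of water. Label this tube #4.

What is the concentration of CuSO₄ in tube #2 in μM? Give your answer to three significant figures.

400 μM

Step 1: 5-fold → factor 5
Step 2: 10 mL brought to 1000 mL → factor 1000/10 = 100
Dilution factor through tube #2 = 5 × 100 = 500
[tube #2] = 0.200 M / 500 = 0.0004000 M = 400 μM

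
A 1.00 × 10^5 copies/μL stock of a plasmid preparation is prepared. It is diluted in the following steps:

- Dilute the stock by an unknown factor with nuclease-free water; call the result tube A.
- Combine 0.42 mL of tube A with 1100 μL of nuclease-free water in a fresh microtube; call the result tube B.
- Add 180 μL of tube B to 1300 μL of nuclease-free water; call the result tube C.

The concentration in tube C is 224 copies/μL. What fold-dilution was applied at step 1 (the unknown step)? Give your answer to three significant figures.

15.0-fold

Step 1: unknown factor x
Step 2: 0.42 mL + 1100 μL = 1.52 mL total → factor 1.52/0.42 = 3.619
Step 3: 180 μL + 1300 μL = 1480 μL total → factor 1480/180 = 8.2222
Product of known-step factors = 29.757
Overall factor = 1.00 × 10^5 copies/μL / (224 copies/μL) = 446.43
x = 446.43 / 29.757 = 15.0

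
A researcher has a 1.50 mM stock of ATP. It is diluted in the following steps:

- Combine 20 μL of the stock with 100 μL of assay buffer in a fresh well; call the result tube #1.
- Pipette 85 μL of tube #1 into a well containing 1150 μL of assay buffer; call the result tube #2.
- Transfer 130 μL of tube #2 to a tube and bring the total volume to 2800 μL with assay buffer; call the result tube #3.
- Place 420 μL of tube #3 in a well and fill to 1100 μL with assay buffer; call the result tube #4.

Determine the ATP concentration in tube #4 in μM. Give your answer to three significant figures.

Step 1: 20 μL + 100 μL = 120 μL total → factor 120/20 = 6
Step 2: 85 μL + 1150 μL = 1235 μL total → factor 1235/85 = 14.529
Step 3: 130 μL brought to 2800 μL → factor 2800/130 = 21.538
Step 4: 420 μL brought to 1100 μL → factor 1100/420 = 2.619
Overall dilution factor = 6 × 14.529 × 21.538 × 2.619 = 4917.6
Final = 1.50 mM / 4917.6 = 0.0003050 mM = 0.305 μM

0.305 μM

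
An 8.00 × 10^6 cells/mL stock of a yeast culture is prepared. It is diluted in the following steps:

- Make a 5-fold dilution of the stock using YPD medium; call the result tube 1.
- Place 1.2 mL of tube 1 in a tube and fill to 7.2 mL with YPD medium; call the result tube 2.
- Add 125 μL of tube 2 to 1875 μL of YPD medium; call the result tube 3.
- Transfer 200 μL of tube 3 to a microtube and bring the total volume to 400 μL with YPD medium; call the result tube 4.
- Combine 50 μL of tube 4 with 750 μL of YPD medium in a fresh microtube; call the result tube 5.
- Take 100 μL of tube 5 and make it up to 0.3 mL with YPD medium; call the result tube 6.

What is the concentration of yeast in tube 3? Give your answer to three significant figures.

Step 1: 5-fold → factor 5
Step 2: 1.2 mL brought to 7.2 mL → factor 7.2/1.2 = 6
Step 3: 125 μL + 1875 μL = 2000 μL total → factor 2000/125 = 16
Dilution factor through tube 3 = 5 × 6 × 16 = 480
[tube 3] = 8.00 × 10^6 cells/mL / 480 = 1.67 × 10^4 cells/mL

1.67 × 10^4 cells/mL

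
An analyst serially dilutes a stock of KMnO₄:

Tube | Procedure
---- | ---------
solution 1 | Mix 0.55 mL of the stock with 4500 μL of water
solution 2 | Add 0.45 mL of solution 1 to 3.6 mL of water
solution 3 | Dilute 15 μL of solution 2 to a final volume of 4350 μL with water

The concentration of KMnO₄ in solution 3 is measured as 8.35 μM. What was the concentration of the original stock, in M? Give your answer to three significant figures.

0.200 M

Step 1: 0.55 mL + 4500 μL = 5.05 mL total → factor 5.05/0.55 = 9.1818
Step 2: 0.45 mL + 3.6 mL = 4.05 mL total → factor 4.05/0.45 = 9
Step 3: 15 μL brought to 4350 μL → factor 4350/15 = 290
Overall dilution factor = 9.1818 × 9 × 290 = 23965
Stock = 8.35 μM × 23965 = 2.001 × 10^5 μM = 0.200 M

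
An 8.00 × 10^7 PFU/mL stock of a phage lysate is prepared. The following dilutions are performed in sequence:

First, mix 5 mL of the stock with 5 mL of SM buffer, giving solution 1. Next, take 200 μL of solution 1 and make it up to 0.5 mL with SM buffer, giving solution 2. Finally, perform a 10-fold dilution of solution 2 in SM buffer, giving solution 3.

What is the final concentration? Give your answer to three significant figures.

Step 1: 5 mL + 5 mL = 10 mL total → factor 10/5 = 2
Step 2: 200 μL brought to 0.5 mL → factor 500/200 = 2.5
Step 3: 10-fold → factor 10
Overall dilution factor = 2 × 2.5 × 10 = 50
Final = 8.00 × 10^7 PFU/mL / 50 = 1.60 × 10^6 PFU/mL

1.60 × 10^6 PFU/mL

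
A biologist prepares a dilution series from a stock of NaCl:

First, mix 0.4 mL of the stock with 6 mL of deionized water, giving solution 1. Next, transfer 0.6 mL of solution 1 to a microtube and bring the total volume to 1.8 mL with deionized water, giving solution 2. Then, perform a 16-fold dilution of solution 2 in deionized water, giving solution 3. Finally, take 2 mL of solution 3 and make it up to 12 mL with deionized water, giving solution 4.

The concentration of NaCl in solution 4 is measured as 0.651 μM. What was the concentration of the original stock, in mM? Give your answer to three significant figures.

Step 1: 0.4 mL + 6 mL = 6.4 mL total → factor 6.4/0.4 = 16
Step 2: 0.6 mL brought to 1.8 mL → factor 1.8/0.6 = 3
Step 3: 16-fold → factor 16
Step 4: 2 mL brought to 12 mL → factor 12/2 = 6
Overall dilution factor = 16 × 3 × 16 × 6 = 4608
Stock = 0.651 μM × 4608 = 3000 μM = 3.00 mM

3.00 mM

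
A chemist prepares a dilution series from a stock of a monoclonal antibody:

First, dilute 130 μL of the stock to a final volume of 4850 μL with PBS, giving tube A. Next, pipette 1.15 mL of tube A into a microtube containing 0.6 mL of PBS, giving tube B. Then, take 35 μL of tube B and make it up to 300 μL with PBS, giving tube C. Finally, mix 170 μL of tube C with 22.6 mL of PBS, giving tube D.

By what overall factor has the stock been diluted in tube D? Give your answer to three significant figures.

Step 1: 130 μL brought to 4850 μL → factor 4850/130 = 37.308
Step 2: 1.15 mL + 0.6 mL = 1.75 mL total → factor 1.75/1.15 = 1.5217
Step 3: 35 μL brought to 300 μL → factor 300/35 = 8.5714
Step 4: 170 μL + 22.6 mL = 22770 μL total → factor 22770/170 = 133.94
Overall dilution factor = 37.308 × 1.5217 × 8.5714 × 133.94 = 65179

6.52 × 10^4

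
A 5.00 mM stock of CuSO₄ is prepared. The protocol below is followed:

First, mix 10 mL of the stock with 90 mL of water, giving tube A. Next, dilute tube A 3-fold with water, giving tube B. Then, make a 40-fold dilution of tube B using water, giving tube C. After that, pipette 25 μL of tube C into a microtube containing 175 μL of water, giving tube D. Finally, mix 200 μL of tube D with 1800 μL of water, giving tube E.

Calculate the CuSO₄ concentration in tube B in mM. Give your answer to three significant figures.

Step 1: 10 mL + 90 mL = 100 mL total → factor 100/10 = 10
Step 2: 3-fold → factor 3
Dilution factor through tube B = 10 × 3 = 30
[tube B] = 5.00 mM / 30 = 0.167 mM

0.167 mM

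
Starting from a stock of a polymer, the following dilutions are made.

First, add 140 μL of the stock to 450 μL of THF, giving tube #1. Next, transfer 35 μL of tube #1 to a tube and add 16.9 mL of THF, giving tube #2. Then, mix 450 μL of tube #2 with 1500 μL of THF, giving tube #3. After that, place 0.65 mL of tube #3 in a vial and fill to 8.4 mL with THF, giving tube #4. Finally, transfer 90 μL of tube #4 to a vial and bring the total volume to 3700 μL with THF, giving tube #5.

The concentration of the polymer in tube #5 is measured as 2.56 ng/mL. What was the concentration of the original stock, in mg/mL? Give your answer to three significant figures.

12.0 mg/mL

Step 1: 140 μL + 450 μL = 590 μL total → factor 590/140 = 4.2143
Step 2: 35 μL + 16.9 mL = 16935 μL total → factor 16935/35 = 483.86
Step 3: 450 μL + 1500 μL = 1950 μL total → factor 1950/450 = 4.3333
Step 4: 0.65 mL brought to 8.4 mL → factor 8.4/0.65 = 12.923
Step 5: 90 μL brought to 3700 μL → factor 3700/90 = 41.111
Overall dilution factor = 4.2143 × 483.86 × 4.3333 × 12.923 × 41.111 = 4.6945 × 10^6
Stock = 2.56 ng/mL × 4.6945 × 10^6 = 1.202 × 10^7 ng/mL = 12.0 mg/mL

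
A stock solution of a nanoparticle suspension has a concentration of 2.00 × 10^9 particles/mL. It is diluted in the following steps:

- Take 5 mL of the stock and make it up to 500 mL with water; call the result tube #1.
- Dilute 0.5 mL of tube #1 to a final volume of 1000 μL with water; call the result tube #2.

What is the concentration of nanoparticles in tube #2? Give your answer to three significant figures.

Step 1: 5 mL brought to 500 mL → factor 500/5 = 100
Step 2: 0.5 mL brought to 1000 μL → factor 1/0.5 = 2
Overall dilution factor = 100 × 2 = 200
Final = 2.00 × 10^9 particles/mL / 200 = 1.00 × 10^7 particles/mL

1.00 × 10^7 particles/mL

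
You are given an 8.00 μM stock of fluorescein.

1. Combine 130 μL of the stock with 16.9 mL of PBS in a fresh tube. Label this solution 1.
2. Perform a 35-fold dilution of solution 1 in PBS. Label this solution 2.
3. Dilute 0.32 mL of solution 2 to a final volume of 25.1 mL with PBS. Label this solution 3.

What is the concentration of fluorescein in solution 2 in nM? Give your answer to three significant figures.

Step 1: 130 μL + 16.9 mL = 17030 μL total → factor 17030/130 = 131
Step 2: 35-fold → factor 35
Dilution factor through solution 2 = 131 × 35 = 4585
[solution 2] = 8.00 μM / 4585 = 0.001745 μM = 1.74 nM

1.74 nM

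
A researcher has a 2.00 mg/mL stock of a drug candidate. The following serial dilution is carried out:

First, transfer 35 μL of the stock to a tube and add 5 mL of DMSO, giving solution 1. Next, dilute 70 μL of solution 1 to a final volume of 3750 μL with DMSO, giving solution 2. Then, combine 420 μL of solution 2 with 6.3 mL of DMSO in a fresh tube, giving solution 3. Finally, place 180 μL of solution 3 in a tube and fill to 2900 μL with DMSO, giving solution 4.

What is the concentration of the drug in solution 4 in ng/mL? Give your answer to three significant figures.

1.01 ng/mL

Step 1: 35 μL + 5 mL = 5035 μL total → factor 5035/35 = 143.86
Step 2: 70 μL brought to 3750 μL → factor 3750/70 = 53.571
Step 3: 420 μL + 6.3 mL = 6720 μL total → factor 6720/420 = 16
Step 4: 180 μL brought to 2900 μL → factor 2900/180 = 16.111
Overall dilution factor = 143.86 × 53.571 × 16 × 16.111 = 1.9866 × 10^6
Final = 2.00 mg/mL / 1.9866 × 10^6 = 1.007 × 10^-6 mg/mL = 1.01 ng/mL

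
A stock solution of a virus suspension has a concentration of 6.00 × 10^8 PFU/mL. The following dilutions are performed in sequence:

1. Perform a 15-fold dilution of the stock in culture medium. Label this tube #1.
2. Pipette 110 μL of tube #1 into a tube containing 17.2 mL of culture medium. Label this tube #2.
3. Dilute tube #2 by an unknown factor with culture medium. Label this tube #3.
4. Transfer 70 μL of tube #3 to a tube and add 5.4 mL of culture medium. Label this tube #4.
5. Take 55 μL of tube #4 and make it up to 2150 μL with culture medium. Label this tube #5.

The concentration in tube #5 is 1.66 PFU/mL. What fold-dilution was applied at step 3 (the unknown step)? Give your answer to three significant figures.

50.1-fold

Step 1: 15-fold → factor 15
Step 2: 110 μL + 17.2 mL = 17310 μL total → factor 17310/110 = 157.36
Step 3: unknown factor x
Step 4: 70 μL + 5.4 mL = 5470 μL total → factor 5470/70 = 78.143
Step 5: 55 μL brought to 2150 μL → factor 2150/55 = 39.091
Product of known-step factors = 7.2104 × 10^6
Overall factor = 6.00 × 10^8 PFU/mL / (1.66 PFU/mL) = 3.6145 × 10^8
x = 3.6145 × 10^8 / 7.2104 × 10^6 = 50.1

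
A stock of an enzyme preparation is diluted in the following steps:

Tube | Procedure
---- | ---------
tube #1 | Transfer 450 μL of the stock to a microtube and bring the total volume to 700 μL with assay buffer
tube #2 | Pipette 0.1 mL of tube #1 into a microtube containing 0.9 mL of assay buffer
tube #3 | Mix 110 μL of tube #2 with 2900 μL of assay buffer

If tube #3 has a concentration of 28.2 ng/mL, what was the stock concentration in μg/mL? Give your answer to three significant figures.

12.0 μg/mL

Step 1: 450 μL brought to 700 μL → factor 700/450 = 1.5556
Step 2: 0.1 mL + 0.9 mL = 1 mL total → factor 1/0.1 = 10
Step 3: 110 μL + 2900 μL = 3010 μL total → factor 3010/110 = 27.364
Overall dilution factor = 1.5556 × 10 × 27.364 = 425.66
Stock = 28.2 ng/mL × 425.66 = 1.200 × 10^4 ng/mL = 12.0 μg/mL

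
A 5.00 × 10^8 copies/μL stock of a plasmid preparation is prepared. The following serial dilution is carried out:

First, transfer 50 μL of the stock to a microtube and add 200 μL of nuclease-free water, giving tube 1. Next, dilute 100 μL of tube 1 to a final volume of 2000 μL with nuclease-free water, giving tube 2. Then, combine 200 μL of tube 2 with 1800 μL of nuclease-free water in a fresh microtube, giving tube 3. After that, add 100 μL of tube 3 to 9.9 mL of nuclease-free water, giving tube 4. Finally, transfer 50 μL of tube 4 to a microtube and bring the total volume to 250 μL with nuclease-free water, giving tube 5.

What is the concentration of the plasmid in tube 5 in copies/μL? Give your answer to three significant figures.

Step 1: 50 μL + 200 μL = 250 μL total → factor 250/50 = 5
Step 2: 100 μL brought to 2000 μL → factor 2000/100 = 20
Step 3: 200 μL + 1800 μL = 2000 μL total → factor 2000/200 = 10
Step 4: 100 μL + 9.9 mL = 10000 μL total → factor 10000/100 = 100
Step 5: 50 μL brought to 250 μL → factor 250/50 = 5
Overall dilution factor = 5 × 20 × 10 × 100 × 5 = 5 × 10^5
Final = 5.00 × 10^8 copies/μL / 5 × 10^5 = 1.00 × 10^3 copies/μL

1.00 × 10^3 copies/μL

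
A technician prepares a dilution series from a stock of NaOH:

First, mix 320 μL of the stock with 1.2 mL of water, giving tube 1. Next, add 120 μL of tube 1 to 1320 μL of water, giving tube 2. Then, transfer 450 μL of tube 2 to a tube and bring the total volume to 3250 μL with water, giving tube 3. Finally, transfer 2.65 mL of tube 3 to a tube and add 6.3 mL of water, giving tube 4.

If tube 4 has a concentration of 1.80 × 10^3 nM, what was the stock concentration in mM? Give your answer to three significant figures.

2.50 mM

Step 1: 320 μL + 1.2 mL = 1520 μL total → factor 1520/320 = 4.75
Step 2: 120 μL + 1320 μL = 1440 μL total → factor 1440/120 = 12
Step 3: 450 μL brought to 3250 μL → factor 3250/450 = 7.2222
Step 4: 2.65 mL + 6.3 mL = 8.95 mL total → factor 8.95/2.65 = 3.3774
Overall dilution factor = 4.75 × 12 × 7.2222 × 3.3774 = 1390.3
Stock = 1.80 × 10^3 nM × 1390.3 = 2.503 × 10^6 nM = 2.50 mM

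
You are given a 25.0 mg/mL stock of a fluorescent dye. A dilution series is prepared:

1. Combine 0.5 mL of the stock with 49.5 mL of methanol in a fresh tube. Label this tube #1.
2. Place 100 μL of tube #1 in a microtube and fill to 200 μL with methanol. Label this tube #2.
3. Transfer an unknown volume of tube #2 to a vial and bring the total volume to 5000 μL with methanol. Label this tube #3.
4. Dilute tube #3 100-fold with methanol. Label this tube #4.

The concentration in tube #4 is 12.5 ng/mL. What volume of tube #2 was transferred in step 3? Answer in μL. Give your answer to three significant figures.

Step 1: 0.5 mL + 49.5 mL = 50 mL total → factor 50/0.5 = 100
Step 2: 100 μL brought to 200 μL → factor 200/100 = 2
Step 3: v brought to 5000 μL → factor = 5000 μL/v
Step 4: 100-fold → factor 100
Product of known-step factors = 20000
Overall factor = 25.0 mg/mL / (12.5 ng/mL) = 2 × 10^6
Step-3 factor = 2 × 10^6 / 20000 = 100
v = 5000 μL / 100 = 50.0 μL

50.0 μL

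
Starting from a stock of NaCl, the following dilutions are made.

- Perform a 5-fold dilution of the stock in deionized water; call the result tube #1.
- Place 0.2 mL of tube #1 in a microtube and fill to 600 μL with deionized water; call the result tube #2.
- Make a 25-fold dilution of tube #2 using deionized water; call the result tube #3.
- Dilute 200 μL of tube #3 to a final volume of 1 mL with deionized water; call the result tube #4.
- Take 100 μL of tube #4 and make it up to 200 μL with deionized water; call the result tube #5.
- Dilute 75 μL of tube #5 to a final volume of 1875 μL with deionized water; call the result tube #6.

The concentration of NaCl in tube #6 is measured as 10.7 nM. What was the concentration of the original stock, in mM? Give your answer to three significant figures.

Step 1: 5-fold → factor 5
Step 2: 0.2 mL brought to 600 μL → factor 0.6/0.2 = 3
Step 3: 25-fold → factor 25
Step 4: 200 μL brought to 1 mL → factor 1000/200 = 5
Step 5: 100 μL brought to 200 μL → factor 200/100 = 2
Step 6: 75 μL brought to 1875 μL → factor 1875/75 = 25
Overall dilution factor = 5 × 3 × 25 × 5 × 2 × 25 = 93750
Stock = 10.7 nM × 93750 = 1.003 × 10^6 nM = 1.00 mM

1.00 mM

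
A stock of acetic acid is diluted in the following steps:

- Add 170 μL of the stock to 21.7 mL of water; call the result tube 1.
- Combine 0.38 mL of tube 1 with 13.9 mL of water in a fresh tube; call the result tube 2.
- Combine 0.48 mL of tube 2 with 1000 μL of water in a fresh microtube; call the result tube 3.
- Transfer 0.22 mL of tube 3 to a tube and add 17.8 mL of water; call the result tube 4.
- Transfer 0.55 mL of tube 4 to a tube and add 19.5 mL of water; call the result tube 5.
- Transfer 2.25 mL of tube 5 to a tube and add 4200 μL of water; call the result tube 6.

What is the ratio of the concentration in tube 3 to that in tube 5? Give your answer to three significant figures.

2.99 × 10^3

Step 1: 170 μL + 21.7 mL = 21870 μL total → factor 21870/170 = 128.65
Step 2: 0.38 mL + 13.9 mL = 14.28 mL total → factor 14.28/0.38 = 37.579
Step 3: 0.48 mL + 1000 μL = 1.48 mL total → factor 1.48/0.48 = 3.0833
Step 4: 0.22 mL + 17.8 mL = 18.02 mL total → factor 18.02/0.22 = 81.909
Step 5: 0.55 mL + 19.5 mL = 20.05 mL total → factor 20.05/0.55 = 36.455
Dilution factor to tube 3 = 14906; to tube 5 = 4.4509 × 10^7
[tube 3]/[tube 5] = (factor to tube 5)/(factor to tube 3) = 4.4509 × 10^7/14906 = 2.99 × 10^3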